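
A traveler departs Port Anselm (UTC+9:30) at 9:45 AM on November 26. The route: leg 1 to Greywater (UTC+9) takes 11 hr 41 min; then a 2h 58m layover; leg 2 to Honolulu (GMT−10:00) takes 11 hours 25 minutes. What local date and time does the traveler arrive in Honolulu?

4:19 PM on Nov 26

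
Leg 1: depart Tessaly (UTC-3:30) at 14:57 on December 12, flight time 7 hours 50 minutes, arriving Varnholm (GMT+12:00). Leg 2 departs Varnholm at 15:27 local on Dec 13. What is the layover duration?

1 hour 10 minutes

Convert departure to UTC: 14:57 + 3:30 = 18:27 UTC on Dec 12.
Add 7 hours and 50 minutes flight time → 02:17 UTC (Dec 13).
Varnholm is UTC+12:00, so local arrival = 02:17 + 12:00 = 14:17 on Dec 13.
Layover = 15:27 − 14:17 = 1 hour 10 minutes.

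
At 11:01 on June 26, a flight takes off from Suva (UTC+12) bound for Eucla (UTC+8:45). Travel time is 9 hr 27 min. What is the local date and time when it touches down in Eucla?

17:13 on June 26

Convert departure to UTC: 11:01 − 12:00 = 23:01 UTC on Jun 25.
Add 9 hours 27 minutes travel time → 08:28 UTC (Jun 26).
Eucla is UTC+8:45, so local arrival = 08:28 + 8:45 = 17:13 on Jun 26.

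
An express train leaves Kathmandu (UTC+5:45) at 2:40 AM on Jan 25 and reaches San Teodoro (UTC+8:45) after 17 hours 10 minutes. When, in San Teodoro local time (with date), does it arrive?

Convert departure to UTC: 2:40 AM − 5:45 = 8:55 PM UTC on Jan 24.
Add 17 hours 10 minutes travel time → 2:05 PM UTC (Jan 25).
San Teodoro is UTC+8:45, so local arrival = 2:05 PM + 8:45 = 10:50 PM on Jan 25.

10:50 PM on January 25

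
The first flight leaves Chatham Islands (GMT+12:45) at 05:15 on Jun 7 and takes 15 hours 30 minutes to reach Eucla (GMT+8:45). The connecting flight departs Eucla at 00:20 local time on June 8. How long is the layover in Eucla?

Convert departure to UTC: 05:15 − 12:45 = 16:30 UTC on Jun 6.
Add 15 hours 30 minutes flight time → 08:00 UTC (Jun 7).
Eucla is UTC+8:45, so local arrival = 08:00 + 8:45 = 16:45 on Jun 7.
Layover = 00:20 − 16:45 (+1 day) = 7 hours 35 minutes.

7 hours 35 minutes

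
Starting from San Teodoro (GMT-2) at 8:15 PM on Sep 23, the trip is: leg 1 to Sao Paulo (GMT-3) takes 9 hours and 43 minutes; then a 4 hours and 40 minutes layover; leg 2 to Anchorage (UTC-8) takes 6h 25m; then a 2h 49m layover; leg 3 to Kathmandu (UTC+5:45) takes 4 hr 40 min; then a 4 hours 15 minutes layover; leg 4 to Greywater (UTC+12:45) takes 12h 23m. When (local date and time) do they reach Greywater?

Convert departure to UTC: 8:15 PM + 2:00 = 10:15 PM UTC on Sep 23.
Add 9 hours 43 minutes leg 1 → 7:58 AM UTC (Sep 24).
Add 4 hours and 40 minutes layover in Sao Paulo → 12:38 PM UTC.
Add 6 hours and 25 minutes leg 2 → 7:03 PM UTC.
Add 2 hours 49 minutes layover in Anchorage → 9:52 PM UTC.
Add 4 hours 40 minutes leg 3 → 2:32 AM UTC (Sep 25).
Add 4 hours and 15 minutes layover in Kathmandu → 6:47 AM UTC.
Add 12 hours 23 minutes leg 4 → 7:10 PM UTC.
Greywater is UTC+12:45, so local arrival = 7:10 PM + 12:45 = 7:55 AM on Sep 26.

7:55 AM on September 26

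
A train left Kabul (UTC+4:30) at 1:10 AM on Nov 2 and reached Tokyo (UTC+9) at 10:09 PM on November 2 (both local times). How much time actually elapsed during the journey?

Departure in UTC: 1:10 AM − 4:30 = 8:40 PM on Nov 1.
Arrival in UTC: 10:09 PM − 9:00 = 1:09 PM on Nov 2.
Elapsed = 1:09 PM − 8:40 PM (+1 day) = 16 hours 29 minutes.

16 hours 29 minutes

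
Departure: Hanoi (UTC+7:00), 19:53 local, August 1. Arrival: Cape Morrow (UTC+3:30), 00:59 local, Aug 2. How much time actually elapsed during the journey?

8 hours 36 minutes

Departure in UTC: 19:53 − 7:00 = 12:53 on Aug 1.
Arrival in UTC: 00:59 − 3:30 = 21:29 on Aug 1.
Elapsed = 21:29 − 12:53 = 8 hours 36 minutes.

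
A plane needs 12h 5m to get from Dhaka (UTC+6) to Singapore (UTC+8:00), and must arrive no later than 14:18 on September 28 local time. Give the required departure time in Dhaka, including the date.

Target arrival in UTC: 14:18 − 8:00 = 06:18 on Sep 28.
Subtract 12 hours 5 minutes → departure 18:13 UTC on Sep 27.
Dhaka is UTC+6:00: 18:13 + 6:00 = 00:13 on Sep 28.

00:13 on September 28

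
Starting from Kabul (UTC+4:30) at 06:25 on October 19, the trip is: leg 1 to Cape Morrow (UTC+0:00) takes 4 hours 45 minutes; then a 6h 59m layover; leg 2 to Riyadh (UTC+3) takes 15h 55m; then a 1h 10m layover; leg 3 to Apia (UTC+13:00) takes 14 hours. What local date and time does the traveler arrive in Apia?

Convert departure to UTC: 06:25 − 4:30 = 01:55 UTC on Oct 19.
Add 4 hours and 45 minutes leg 1 → 06:40 UTC.
Add 6 hours and 59 minutes layover in Cape Morrow → 13:39 UTC.
Add 15 hours and 55 minutes leg 2 → 05:34 UTC (Oct 20).
Add 1 hour 10 minutes layover in Riyadh → 06:44 UTC.
Add 14 hours leg 3 → 20:44 UTC.
Apia is UTC+13:00, so local arrival = 20:44 + 13:00 = 09:44 on Oct 21.

09:44 on Oct 21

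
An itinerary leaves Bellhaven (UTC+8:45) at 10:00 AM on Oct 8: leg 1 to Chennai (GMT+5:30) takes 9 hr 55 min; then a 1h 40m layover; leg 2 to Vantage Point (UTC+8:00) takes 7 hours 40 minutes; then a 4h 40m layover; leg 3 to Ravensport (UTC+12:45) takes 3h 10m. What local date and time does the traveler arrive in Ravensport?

5:05 PM on Oct 9

Convert departure to UTC: 10:00 AM − 8:45 = 1:15 AM UTC on Oct 8.
Add 9 hours and 55 minutes leg 1 → 11:10 AM UTC.
Add 1 hour 40 minutes layover in Chennai → 12:50 PM UTC.
Add 7 hours 40 minutes leg 2 → 8:30 PM UTC.
Add 4 hours 40 minutes layover in Vantage Point → 1:10 AM UTC (Oct 9).
Add 3 hours 10 minutes leg 3 → 4:20 AM UTC.
Ravensport is UTC+12:45, so local arrival = 4:20 AM + 12:45 = 5:05 PM on Oct 9.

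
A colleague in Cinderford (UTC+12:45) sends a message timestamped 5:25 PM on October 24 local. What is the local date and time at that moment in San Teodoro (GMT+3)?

San Teodoro is 9:45 behind Cinderford.
Shift by the zone difference: 5:25 PM − 9:45 = 7:40 AM on Oct 24 in San Teodoro.

7:40 AM on October 24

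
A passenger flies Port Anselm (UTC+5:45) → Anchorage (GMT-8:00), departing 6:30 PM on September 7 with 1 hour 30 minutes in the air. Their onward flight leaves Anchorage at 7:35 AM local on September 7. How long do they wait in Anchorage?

Convert departure to UTC: 6:30 PM − 5:45 = 12:45 PM UTC on Sep 7.
Add 1 hour and 30 minutes flight time → 2:15 PM UTC.
Anchorage is UTC−8:00, so local arrival = 2:15 PM − 8:00 = 6:15 AM on Sep 7.
Layover = 7:35 AM − 6:15 AM = 1 hour 20 minutes.

1 hour 20 minutes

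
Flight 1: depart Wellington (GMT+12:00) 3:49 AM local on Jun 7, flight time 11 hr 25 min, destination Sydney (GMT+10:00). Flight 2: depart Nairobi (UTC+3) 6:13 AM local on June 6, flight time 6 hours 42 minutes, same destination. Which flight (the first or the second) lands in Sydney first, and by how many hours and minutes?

Flight 1 in UTC: 3:49 AM − 12:00 = 3:49 PM on Jun 6.
+11 hours and 25 minutes → arrive 3:14 AM UTC on Jun 7.
Flight 2 in UTC: 6:13 AM − 3:00 = 3:13 AM on Jun 6.
+6 hours and 42 minutes → arrive 9:55 AM UTC on Jun 6.
Flight 2 lands earlier by 17 hours 19 minutes.

the second, by 17 hours 19 minutes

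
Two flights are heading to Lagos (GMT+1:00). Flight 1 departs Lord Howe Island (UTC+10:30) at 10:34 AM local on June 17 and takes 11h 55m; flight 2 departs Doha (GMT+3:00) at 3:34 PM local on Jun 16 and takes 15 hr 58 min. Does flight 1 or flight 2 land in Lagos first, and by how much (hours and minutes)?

Flight 1 in UTC: 10:34 AM − 10:30 = 12:04 AM on Jun 17.
+11 hours and 55 minutes → arrive 11:59 AM UTC on Jun 17.
Flight 2 in UTC: 3:34 PM − 3:00 = 12:34 PM on Jun 16.
+15 hours 58 minutes → arrive 4:32 AM UTC on Jun 17.
Flight 2 lands earlier by 7 hours 27 minutes.

the second, by 7 hours 27 minutes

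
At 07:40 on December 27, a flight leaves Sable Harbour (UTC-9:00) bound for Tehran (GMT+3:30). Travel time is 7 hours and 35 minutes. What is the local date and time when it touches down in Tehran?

03:45 on December 28

Convert departure to UTC: 07:40 + 9:00 = 16:40 UTC on Dec 27.
Add 7 hours 35 minutes travel time → 00:15 UTC (Dec 28).
Tehran is UTC+3:30, so local arrival = 00:15 + 3:30 = 03:45 on Dec 28.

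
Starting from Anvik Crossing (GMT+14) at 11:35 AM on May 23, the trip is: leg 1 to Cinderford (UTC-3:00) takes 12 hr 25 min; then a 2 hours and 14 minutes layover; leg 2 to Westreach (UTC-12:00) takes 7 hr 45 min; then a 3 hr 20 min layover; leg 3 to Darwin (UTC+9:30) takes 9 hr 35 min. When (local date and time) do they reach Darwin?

Convert departure to UTC: 11:35 AM − 14:00 = 9:35 PM UTC on May 22.
Add 12 hours 25 minutes leg 1 → 10:00 AM UTC (May 23).
Add 2 hours 14 minutes layover in Cinderford → 12:14 PM UTC.
Add 7 hours 45 minutes leg 2 → 7:59 PM UTC.
Add 3 hours 20 minutes layover in Westreach → 11:19 PM UTC.
Add 9 hours and 35 minutes leg 3 → 8:54 AM UTC (May 24).
Darwin is UTC+9:30, so local arrival = 8:54 AM + 9:30 = 6:24 PM on May 24.

6:24 PM on May 24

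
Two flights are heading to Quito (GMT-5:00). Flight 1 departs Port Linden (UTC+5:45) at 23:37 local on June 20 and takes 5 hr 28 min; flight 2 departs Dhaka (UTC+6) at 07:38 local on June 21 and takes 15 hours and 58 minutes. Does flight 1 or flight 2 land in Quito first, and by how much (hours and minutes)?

the first, by 18 hours 16 minutes

Flight 1 in UTC: 23:37 − 5:45 = 17:52 on Jun 20.
+5 hours and 28 minutes → arrive 23:20 UTC on Jun 20.
Flight 2 in UTC: 07:38 − 6:00 = 01:38 on Jun 21.
+15 hours 58 minutes → arrive 17:36 UTC on Jun 21.
Flight 1 lands earlier by 18 hours 16 minutes.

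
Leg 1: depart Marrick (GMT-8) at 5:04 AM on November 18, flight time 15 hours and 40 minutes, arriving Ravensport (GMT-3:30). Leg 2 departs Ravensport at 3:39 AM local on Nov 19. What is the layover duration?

2 hours 25 minutes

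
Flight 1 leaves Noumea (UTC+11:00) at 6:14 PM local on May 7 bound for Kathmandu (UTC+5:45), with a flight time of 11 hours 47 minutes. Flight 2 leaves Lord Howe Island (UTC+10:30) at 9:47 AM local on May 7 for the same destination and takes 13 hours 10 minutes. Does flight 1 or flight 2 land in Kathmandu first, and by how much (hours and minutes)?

Flight 1 in UTC: 6:14 PM − 11:00 = 7:14 AM on May 7.
+11 hours 47 minutes → arrive 7:01 PM UTC on May 7.
Flight 2 in UTC: 9:47 AM − 10:30 = 11:17 PM on May 6.
+13 hours and 10 minutes → arrive 12:27 PM UTC on May 7.
Flight 2 lands earlier by 6 hours 34 minutes.

the second, by 6 hours 34 minutes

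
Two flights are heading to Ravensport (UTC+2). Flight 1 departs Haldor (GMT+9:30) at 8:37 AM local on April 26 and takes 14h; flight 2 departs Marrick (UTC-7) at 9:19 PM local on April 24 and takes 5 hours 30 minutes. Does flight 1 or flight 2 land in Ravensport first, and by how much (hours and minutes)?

the second, by 27 hours 18 minutes

Flight 1 in UTC: 8:37 AM − 9:30 = 11:07 PM on Apr 25.
+14 hours → arrive 1:07 PM UTC on Apr 26.
Flight 2 in UTC: 9:19 PM + 7:00 = 4:19 AM on Apr 25.
+5 hours 30 minutes → arrive 9:49 AM UTC on Apr 25.
Flight 2 lands earlier by 27 hours 18 minutes.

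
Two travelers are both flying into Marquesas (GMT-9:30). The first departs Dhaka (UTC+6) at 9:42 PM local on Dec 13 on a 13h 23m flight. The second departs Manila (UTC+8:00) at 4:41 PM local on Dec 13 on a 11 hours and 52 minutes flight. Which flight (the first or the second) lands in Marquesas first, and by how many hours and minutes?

Flight 1 in UTC: 9:42 PM − 6:00 = 3:42 PM on Dec 13.
+13 hours 23 minutes → arrive 5:05 AM UTC on Dec 14.
Flight 2 in UTC: 4:41 PM − 8:00 = 8:41 AM on Dec 13.
+11 hours and 52 minutes → arrive 8:33 PM UTC on Dec 13.
Flight 2 lands earlier by 8 hours 32 minutes.

the second, by 8 hours 32 minutes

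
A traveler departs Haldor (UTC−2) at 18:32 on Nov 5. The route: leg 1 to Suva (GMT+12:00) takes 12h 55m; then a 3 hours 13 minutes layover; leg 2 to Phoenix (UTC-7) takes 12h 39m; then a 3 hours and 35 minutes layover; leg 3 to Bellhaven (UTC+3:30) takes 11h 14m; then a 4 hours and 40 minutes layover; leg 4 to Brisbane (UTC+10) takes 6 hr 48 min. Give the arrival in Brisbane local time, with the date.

13:36 on November 8

Convert departure to UTC: 18:32 + 2:00 = 20:32 UTC on Nov 5.
Add 12 hours 55 minutes leg 1 → 09:27 UTC (Nov 6).
Add 3 hours and 13 minutes layover in Suva → 12:40 UTC.
Add 12 hours 39 minutes leg 2 → 01:19 UTC (Nov 7).
Add 3 hours 35 minutes layover in Phoenix → 04:54 UTC.
Add 11 hours and 14 minutes leg 3 → 16:08 UTC.
Add 4 hours and 40 minutes layover in Bellhaven → 20:48 UTC.
Add 6 hours and 48 minutes leg 4 → 03:36 UTC (Nov 8).
Brisbane is UTC+10:00, so local arrival = 03:36 + 10:00 = 13:36 on Nov 8.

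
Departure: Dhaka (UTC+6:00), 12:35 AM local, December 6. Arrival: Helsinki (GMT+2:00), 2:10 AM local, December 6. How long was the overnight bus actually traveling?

5 hours 35 minutes

Departure in UTC: 12:35 AM − 6:00 = 6:35 PM on Dec 5.
Arrival in UTC: 2:10 AM − 2:00 = 12:10 AM on Dec 6.
Elapsed = 12:10 AM − 6:35 PM (+1 day) = 5 hours 35 minutes.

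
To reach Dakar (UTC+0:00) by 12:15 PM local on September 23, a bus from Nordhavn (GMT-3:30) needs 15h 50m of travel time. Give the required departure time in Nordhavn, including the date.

4:55 PM on Sep 22

Target arrival is already UTC: 12:15 PM on Sep 23.
Subtract 15 hours 50 minutes → departure 8:25 PM UTC on Sep 22.
Nordhavn is UTC−3:30: 8:25 PM − 3:30 = 4:55 PM on Sep 22.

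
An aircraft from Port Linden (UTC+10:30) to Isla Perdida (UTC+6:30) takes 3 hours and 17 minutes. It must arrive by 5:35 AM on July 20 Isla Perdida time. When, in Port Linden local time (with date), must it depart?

Target arrival in UTC: 5:35 AM − 6:30 = 11:05 PM on Jul 19.
Subtract 3 hours and 17 minutes → departure 7:48 PM UTC on Jul 19.
Port Linden is UTC+10:30: 7:48 PM + 10:30 = 6:18 AM on Jul 20.

6:18 AM on Jul 20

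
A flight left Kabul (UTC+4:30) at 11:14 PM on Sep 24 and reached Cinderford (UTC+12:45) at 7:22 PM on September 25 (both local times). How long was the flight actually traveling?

Cinderford is 8:15 ahead of Kabul.
Clock-face elapsed time (ignoring zones) is 20 hours 8 minutes.
Actual elapsed = 20 hours 8 minutes − 8:15 = 11 hours 53 minutes.

11 hours 53 minutes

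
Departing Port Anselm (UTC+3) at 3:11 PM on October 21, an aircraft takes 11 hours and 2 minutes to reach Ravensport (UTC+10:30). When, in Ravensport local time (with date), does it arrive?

Convert departure to UTC: 3:11 PM − 3:00 = 12:11 PM UTC on Oct 21.
Add 11 hours and 2 minutes travel time → 11:13 PM UTC.
Ravensport is UTC+10:30, so local arrival = 11:13 PM + 10:30 = 9:43 AM on Oct 22.

9:43 AM on October 22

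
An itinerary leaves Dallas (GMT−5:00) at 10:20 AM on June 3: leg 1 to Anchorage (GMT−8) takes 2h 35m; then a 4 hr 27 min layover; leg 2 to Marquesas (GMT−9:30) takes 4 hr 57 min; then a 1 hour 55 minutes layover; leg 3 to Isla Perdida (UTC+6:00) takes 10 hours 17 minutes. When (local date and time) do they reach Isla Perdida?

Convert departure to UTC: 10:20 AM + 5:00 = 3:20 PM UTC on Jun 3.
Add 2 hours 35 minutes leg 1 → 5:55 PM UTC.
Add 4 hours and 27 minutes layover in Anchorage → 10:22 PM UTC.
Add 4 hours and 57 minutes leg 2 → 3:19 AM UTC (Jun 4).
Add 1 hour 55 minutes layover in Marquesas → 5:14 AM UTC.
Add 10 hours 17 minutes leg 3 → 3:31 PM UTC.
Isla Perdida is UTC+6:00, so local arrival = 3:31 PM + 6:00 = 9:31 PM on Jun 4.

9:31 PM on June 4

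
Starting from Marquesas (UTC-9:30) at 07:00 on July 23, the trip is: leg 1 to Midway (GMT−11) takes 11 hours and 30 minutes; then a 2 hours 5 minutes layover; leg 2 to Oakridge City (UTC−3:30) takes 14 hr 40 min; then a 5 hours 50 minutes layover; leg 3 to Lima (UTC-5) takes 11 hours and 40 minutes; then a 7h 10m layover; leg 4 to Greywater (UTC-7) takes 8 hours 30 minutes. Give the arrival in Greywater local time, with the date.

Convert departure to UTC: 07:00 + 9:30 = 16:30 UTC on Jul 23.
Add 11 hours 30 minutes leg 1 → 04:00 UTC (Jul 24).
Add 2 hours 5 minutes layover in Midway → 06:05 UTC.
Add 14 hours and 40 minutes leg 2 → 20:45 UTC.
Add 5 hours 50 minutes layover in Oakridge City → 02:35 UTC (Jul 25).
Add 11 hours and 40 minutes leg 3 → 14:15 UTC.
Add 7 hours and 10 minutes layover in Lima → 21:25 UTC.
Add 8 hours 30 minutes leg 4 → 05:55 UTC (Jul 26).
Greywater is UTC−7:00, so local arrival = 05:55 − 7:00 = 22:55 on Jul 25.

22:55 on July 25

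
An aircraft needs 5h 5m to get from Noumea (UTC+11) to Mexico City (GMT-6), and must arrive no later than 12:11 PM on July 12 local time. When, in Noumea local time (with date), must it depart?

Target arrival in UTC: 12:11 PM + 6:00 = 6:11 PM on Jul 12.
Subtract 5 hours 5 minutes → departure 1:06 PM UTC on Jul 12.
Noumea is UTC+11:00: 1:06 PM + 11:00 = 12:06 AM on Jul 13.

12:06 AM on July 13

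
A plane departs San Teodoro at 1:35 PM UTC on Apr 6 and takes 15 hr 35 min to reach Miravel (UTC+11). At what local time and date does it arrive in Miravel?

Departure is given in UTC: 1:35 PM on Apr 6.
Add 15 hours 35 minutes → 5:10 AM UTC (Apr 7).
Miravel is UTC+11:00: 5:10 AM + 11:00 = 4:10 PM on Apr 7.

4:10 PM on April 7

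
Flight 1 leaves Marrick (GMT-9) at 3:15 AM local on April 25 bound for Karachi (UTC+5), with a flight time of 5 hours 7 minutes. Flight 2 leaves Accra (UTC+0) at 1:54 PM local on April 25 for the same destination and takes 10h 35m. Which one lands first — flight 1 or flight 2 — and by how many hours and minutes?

the first, by 7 hours 7 minutes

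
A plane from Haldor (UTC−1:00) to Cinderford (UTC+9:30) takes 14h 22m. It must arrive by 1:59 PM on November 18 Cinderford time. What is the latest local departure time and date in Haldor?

Target arrival in UTC: 1:59 PM − 9:30 = 4:29 AM on Nov 18.
Subtract 14 hours and 22 minutes → departure 2:07 PM UTC on Nov 17.
Haldor is UTC−1:00: 2:07 PM − 1:00 = 1:07 PM on Nov 17.

1:07 PM on November 17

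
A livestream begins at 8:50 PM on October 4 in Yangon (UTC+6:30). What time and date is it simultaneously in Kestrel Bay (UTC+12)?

In UTC: 8:50 PM − 6:30 = 2:20 PM on Oct 4.
Kestrel Bay is UTC+12:00: 2:20 PM + 12:00 = 2:20 AM on Oct 5.

2:20 AM on October 5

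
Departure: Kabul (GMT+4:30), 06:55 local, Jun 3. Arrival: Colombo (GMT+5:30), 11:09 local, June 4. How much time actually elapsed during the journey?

Colombo is 1:00 ahead of Kabul.
Clock-face elapsed time (ignoring zones) is 28 hours 14 minutes.
Actual elapsed = 28 hours 14 minutes − 1:00 = 27 hours 14 minutes.

27 hours 14 minutes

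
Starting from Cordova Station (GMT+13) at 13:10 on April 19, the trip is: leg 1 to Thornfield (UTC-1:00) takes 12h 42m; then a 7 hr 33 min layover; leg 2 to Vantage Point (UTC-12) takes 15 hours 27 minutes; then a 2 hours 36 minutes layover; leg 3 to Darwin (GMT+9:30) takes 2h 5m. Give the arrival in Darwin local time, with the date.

Convert departure to UTC: 13:10 − 13:00 = 00:10 UTC on Apr 19.
Add 12 hours 42 minutes leg 1 → 12:52 UTC.
Add 7 hours and 33 minutes layover in Thornfield → 20:25 UTC.
Add 15 hours and 27 minutes leg 2 → 11:52 UTC (Apr 20).
Add 2 hours and 36 minutes layover in Vantage Point → 14:28 UTC.
Add 2 hours 5 minutes leg 3 → 16:33 UTC.
Darwin is UTC+9:30, so local arrival = 16:33 + 9:30 = 02:03 on Apr 21.

02:03 on Apr 21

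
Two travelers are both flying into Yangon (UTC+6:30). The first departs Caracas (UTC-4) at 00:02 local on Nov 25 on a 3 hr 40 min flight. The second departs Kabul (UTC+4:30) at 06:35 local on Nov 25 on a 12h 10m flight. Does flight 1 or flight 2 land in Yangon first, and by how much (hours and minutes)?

the first, by 6 hours 33 minutes

Flight 1 in UTC: 00:02 + 4:00 = 04:02 on Nov 25.
+3 hours and 40 minutes → arrive 07:42 UTC on Nov 25.
Flight 2 in UTC: 06:35 − 4:30 = 02:05 on Nov 25.
+12 hours and 10 minutes → arrive 14:15 UTC on Nov 25.
Flight 1 lands earlier by 6 hours 33 minutes.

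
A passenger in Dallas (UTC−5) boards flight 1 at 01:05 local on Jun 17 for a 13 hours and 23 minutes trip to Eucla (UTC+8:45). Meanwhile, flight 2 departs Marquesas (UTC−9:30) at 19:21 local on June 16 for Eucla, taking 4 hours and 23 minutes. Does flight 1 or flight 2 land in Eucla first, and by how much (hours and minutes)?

the second, by 10 hours 14 minutes

Flight 1 in UTC: 01:05 + 5:00 = 06:05 on Jun 17.
+13 hours and 23 minutes → arrive 19:28 UTC on Jun 17.
Flight 2 in UTC: 19:21 + 9:30 = 04:51 on Jun 17.
+4 hours and 23 minutes → arrive 09:14 UTC on Jun 17.
Flight 2 lands earlier by 10 hours 14 minutes.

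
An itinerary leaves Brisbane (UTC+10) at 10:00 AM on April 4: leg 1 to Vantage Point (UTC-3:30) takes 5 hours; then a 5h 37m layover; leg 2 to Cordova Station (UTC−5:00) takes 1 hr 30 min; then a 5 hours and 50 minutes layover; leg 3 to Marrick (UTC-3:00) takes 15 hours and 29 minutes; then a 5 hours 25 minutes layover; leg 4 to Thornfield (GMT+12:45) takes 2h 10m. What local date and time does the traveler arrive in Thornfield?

Convert departure to UTC: 10:00 AM − 10:00 = 12:00 AM UTC on Apr 4.
Add 5 hours leg 1 → 5:00 AM UTC.
Add 5 hours and 37 minutes layover in Vantage Point → 10:37 AM UTC.
Add 1 hour 30 minutes leg 2 → 12:07 PM UTC.
Add 5 hours 50 minutes layover in Cordova Station → 5:57 PM UTC.
Add 15 hours 29 minutes leg 3 → 9:26 AM UTC (Apr 5).
Add 5 hours 25 minutes layover in Marrick → 2:51 PM UTC.
Add 2 hours 10 minutes leg 4 → 5:01 PM UTC.
Thornfield is UTC+12:45, so local arrival = 5:01 PM + 12:45 = 5:46 AM on Apr 6.

5:46 AM on Apr 6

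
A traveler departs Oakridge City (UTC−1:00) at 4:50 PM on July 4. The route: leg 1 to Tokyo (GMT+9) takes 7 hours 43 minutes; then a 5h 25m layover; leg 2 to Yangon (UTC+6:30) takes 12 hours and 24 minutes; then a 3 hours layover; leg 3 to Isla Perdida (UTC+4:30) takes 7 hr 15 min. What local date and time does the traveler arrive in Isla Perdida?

Convert departure to UTC: 4:50 PM + 1:00 = 5:50 PM UTC on Jul 4.
Add 7 hours and 43 minutes leg 1 → 1:33 AM UTC (Jul 5).
Add 5 hours and 25 minutes layover in Tokyo → 6:58 AM UTC.
Add 12 hours and 24 minutes leg 2 → 7:22 PM UTC.
Add 3 hours layover in Yangon → 10:22 PM UTC.
Add 7 hours 15 minutes leg 3 → 5:37 AM UTC (Jul 6).
Isla Perdida is UTC+4:30, so local arrival = 5:37 AM + 4:30 = 10:07 AM on Jul 6.

10:07 AM on Jul 6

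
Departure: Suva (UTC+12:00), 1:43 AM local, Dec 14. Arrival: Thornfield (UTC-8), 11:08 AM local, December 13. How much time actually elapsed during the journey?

Departure in UTC: 1:43 AM − 12:00 = 1:43 PM on Dec 13.
Arrival in UTC: 11:08 AM + 8:00 = 7:08 PM on Dec 13.
Elapsed = 7:08 PM − 1:43 PM = 5 hours 25 minutes.

5 hours 25 minutes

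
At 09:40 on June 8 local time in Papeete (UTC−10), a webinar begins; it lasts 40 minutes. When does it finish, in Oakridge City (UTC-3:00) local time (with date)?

Oakridge City is 7:00 ahead of Papeete.
After 40 minutes it is 10:20 in Papeete.
Shift by the zone difference: 10:20 + 7:00 = 17:20 on Jun 8 in Oakridge City.

17:20 on June 8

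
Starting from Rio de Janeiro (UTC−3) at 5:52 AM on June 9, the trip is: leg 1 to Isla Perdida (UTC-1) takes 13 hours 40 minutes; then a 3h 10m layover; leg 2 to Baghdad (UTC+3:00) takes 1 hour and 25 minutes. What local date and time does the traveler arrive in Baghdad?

6:07 AM on June 10

Convert departure to UTC: 5:52 AM + 3:00 = 8:52 AM UTC on Jun 9.
Add 13 hours 40 minutes leg 1 → 10:32 PM UTC.
Add 3 hours 10 minutes layover in Isla Perdida → 1:42 AM UTC (Jun 10).
Add 1 hour and 25 minutes leg 2 → 3:07 AM UTC.
Baghdad is UTC+3:00, so local arrival = 3:07 AM + 3:00 = 6:07 AM on Jun 10.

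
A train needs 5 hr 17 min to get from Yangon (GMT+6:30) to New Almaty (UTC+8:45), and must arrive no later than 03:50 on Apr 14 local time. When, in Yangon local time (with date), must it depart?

20:18 on April 13

Target arrival in UTC: 03:50 − 8:45 = 19:05 on Apr 13.
Subtract 5 hours and 17 minutes → departure 13:48 UTC on Apr 13.
Yangon is UTC+6:30: 13:48 + 6:30 = 20:18 on Apr 13.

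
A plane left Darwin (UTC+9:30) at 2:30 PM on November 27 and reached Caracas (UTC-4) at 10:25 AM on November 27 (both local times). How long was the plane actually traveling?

Departure in UTC: 2:30 PM − 9:30 = 5:00 AM on Nov 27.
Arrival in UTC: 10:25 AM + 4:00 = 2:25 PM on Nov 27.
Elapsed = 2:25 PM − 5:00 AM = 9 hours 25 minutes.

9 hours 25 minutes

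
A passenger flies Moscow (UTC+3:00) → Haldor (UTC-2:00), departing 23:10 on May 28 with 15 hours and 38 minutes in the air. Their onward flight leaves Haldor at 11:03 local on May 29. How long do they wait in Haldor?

1 hour 15 minutes

Convert departure to UTC: 23:10 − 3:00 = 20:10 UTC on May 28.
Add 15 hours 38 minutes flight time → 11:48 UTC (May 29).
Haldor is UTC−2:00, so local arrival = 11:48 − 2:00 = 09:48 on May 29.
Layover = 11:03 − 09:48 = 1 hour 15 minutes.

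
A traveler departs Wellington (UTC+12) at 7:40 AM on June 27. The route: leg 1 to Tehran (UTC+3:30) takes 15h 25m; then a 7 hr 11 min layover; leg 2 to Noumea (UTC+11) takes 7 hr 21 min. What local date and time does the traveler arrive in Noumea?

Convert departure to UTC: 7:40 AM − 12:00 = 7:40 PM UTC on Jun 26.
Add 15 hours and 25 minutes leg 1 → 11:05 AM UTC (Jun 27).
Add 7 hours and 11 minutes layover in Tehran → 6:16 PM UTC.
Add 7 hours and 21 minutes leg 2 → 1:37 AM UTC (Jun 28).
Noumea is UTC+11:00, so local arrival = 1:37 AM + 11:00 = 12:37 PM on Jun 28.

12:37 PM on June 28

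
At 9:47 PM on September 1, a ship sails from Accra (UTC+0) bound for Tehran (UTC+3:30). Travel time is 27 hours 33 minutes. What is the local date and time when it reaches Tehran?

4:50 AM on September 3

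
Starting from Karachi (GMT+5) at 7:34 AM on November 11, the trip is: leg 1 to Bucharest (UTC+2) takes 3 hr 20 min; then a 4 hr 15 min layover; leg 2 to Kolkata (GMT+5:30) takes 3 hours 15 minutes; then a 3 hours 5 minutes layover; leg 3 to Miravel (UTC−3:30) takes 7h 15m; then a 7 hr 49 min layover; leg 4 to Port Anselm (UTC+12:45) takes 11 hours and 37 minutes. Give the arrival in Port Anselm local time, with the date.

7:55 AM on November 13

Convert departure to UTC: 7:34 AM − 5:00 = 2:34 AM UTC on Nov 11.
Add 3 hours and 20 minutes leg 1 → 5:54 AM UTC.
Add 4 hours and 15 minutes layover in Bucharest → 10:09 AM UTC.
Add 3 hours and 15 minutes leg 2 → 1:24 PM UTC.
Add 3 hours 5 minutes layover in Kolkata → 4:29 PM UTC.
Add 7 hours and 15 minutes leg 3 → 11:44 PM UTC.
Add 7 hours and 49 minutes layover in Miravel → 7:33 AM UTC (Nov 12).
Add 11 hours and 37 minutes leg 4 → 7:10 PM UTC.
Port Anselm is UTC+12:45, so local arrival = 7:10 PM + 12:45 = 7:55 AM on Nov 13.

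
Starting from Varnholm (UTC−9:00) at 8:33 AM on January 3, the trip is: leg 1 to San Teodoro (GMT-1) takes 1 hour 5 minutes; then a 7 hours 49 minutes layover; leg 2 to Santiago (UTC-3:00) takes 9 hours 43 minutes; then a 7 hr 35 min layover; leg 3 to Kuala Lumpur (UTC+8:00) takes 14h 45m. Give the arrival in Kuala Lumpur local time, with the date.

Convert departure to UTC: 8:33 AM + 9:00 = 5:33 PM UTC on Jan 3.
Add 1 hour and 5 minutes leg 1 → 6:38 PM UTC.
Add 7 hours and 49 minutes layover in San Teodoro → 2:27 AM UTC (Jan 4).
Add 9 hours 43 minutes leg 2 → 12:10 PM UTC.
Add 7 hours and 35 minutes layover in Santiago → 7:45 PM UTC.
Add 14 hours 45 minutes leg 3 → 10:30 AM UTC (Jan 5).
Kuala Lumpur is UTC+8:00, so local arrival = 10:30 AM + 8:00 = 6:30 PM on Jan 5.

6:30 PM on Jan 5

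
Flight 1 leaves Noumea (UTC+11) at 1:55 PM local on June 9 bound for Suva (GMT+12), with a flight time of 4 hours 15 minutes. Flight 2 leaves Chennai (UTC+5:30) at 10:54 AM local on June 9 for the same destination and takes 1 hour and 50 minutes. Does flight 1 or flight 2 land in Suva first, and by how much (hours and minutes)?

Flight 1 in UTC: 1:55 PM − 11:00 = 2:55 AM on Jun 9.
+4 hours 15 minutes → arrive 7:10 AM UTC on Jun 9.
Flight 2 in UTC: 10:54 AM − 5:30 = 5:24 AM on Jun 9.
+1 hour and 50 minutes → arrive 7:14 AM UTC on Jun 9.
Flight 1 lands earlier by 4 minutes.

the first, by 4 minutes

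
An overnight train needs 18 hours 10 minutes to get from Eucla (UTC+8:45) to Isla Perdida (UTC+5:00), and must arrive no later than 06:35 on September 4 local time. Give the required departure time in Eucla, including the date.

Target arrival in UTC: 06:35 − 5:00 = 01:35 on Sep 4.
Subtract 18 hours and 10 minutes → departure 07:25 UTC on Sep 3.
Eucla is UTC+8:45: 07:25 + 8:45 = 16:10 on Sep 3.

16:10 on September 3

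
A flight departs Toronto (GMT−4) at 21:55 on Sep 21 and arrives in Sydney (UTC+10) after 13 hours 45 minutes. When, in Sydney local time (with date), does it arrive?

Convert departure to UTC: 21:55 + 4:00 = 01:55 UTC on Sep 22.
Add 13 hours 45 minutes travel time → 15:40 UTC.
Sydney is UTC+10:00, so local arrival = 15:40 + 10:00 = 01:40 on Sep 23.

01:40 on Sep 23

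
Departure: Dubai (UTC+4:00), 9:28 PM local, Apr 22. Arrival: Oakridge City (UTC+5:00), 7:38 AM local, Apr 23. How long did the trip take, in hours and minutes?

Departure in UTC: 9:28 PM − 4:00 = 5:28 PM on Apr 22.
Arrival in UTC: 7:38 AM − 5:00 = 2:38 AM on Apr 23.
Elapsed = 2:38 AM − 5:28 PM (+1 day) = 9 hours 10 minutes.

9 hours 10 minutes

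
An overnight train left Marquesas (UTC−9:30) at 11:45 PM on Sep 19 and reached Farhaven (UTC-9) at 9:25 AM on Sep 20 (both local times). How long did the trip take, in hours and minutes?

9 hours 10 minutes

Farhaven is 0:30 ahead of Marquesas.
Clock-face elapsed time (ignoring zones) is 9 hours 40 minutes.
Actual elapsed = 9 hours 40 minutes − 0:30 = 9 hours 10 minutes.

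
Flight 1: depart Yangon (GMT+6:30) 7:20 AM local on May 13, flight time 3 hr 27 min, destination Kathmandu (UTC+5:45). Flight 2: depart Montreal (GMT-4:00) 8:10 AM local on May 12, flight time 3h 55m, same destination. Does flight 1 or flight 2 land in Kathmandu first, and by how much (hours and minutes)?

the second, by 12 hours 12 minutes

Flight 1 in UTC: 7:20 AM − 6:30 = 12:50 AM on May 13.
+3 hours and 27 minutes → arrive 4:17 AM UTC on May 13.
Flight 2 in UTC: 8:10 AM + 4:00 = 12:10 PM on May 12.
+3 hours 55 minutes → arrive 4:05 PM UTC on May 12.
Flight 2 lands earlier by 12 hours 12 minutes.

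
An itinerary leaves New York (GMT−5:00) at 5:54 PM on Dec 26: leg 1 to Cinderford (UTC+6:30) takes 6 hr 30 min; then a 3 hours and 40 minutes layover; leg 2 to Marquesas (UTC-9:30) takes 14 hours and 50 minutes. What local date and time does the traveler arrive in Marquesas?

2:24 PM on December 27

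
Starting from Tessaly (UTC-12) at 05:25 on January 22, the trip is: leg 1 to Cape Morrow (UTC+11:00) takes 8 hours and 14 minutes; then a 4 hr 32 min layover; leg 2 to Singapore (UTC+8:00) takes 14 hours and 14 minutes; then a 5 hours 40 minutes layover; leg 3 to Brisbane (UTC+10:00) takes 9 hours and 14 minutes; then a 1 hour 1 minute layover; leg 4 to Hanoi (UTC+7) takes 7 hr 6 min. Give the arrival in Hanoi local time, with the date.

02:26 on January 25

Convert departure to UTC: 05:25 + 12:00 = 17:25 UTC on Jan 22.
Add 8 hours 14 minutes leg 1 → 01:39 UTC (Jan 23).
Add 4 hours and 32 minutes layover in Cape Morrow → 06:11 UTC.
Add 14 hours and 14 minutes leg 2 → 20:25 UTC.
Add 5 hours 40 minutes layover in Singapore → 02:05 UTC (Jan 24).
Add 9 hours 14 minutes leg 3 → 11:19 UTC.
Add 1 hour and 1 minute layover in Brisbane → 12:20 UTC.
Add 7 hours and 6 minutes leg 4 → 19:26 UTC.
Hanoi is UTC+7:00, so local arrival = 19:26 + 7:00 = 02:26 on Jan 25.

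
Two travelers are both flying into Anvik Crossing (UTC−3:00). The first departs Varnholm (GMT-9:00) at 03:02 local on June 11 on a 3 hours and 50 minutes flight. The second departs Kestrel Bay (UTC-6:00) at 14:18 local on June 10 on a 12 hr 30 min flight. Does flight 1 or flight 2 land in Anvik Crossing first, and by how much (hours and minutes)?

the second, by 7 hours 4 minutes

Flight 1 in UTC: 03:02 + 9:00 = 12:02 on Jun 11.
+3 hours 50 minutes → arrive 15:52 UTC on Jun 11.
Flight 2 in UTC: 14:18 + 6:00 = 20:18 on Jun 10.
+12 hours and 30 minutes → arrive 08:48 UTC on Jun 11.
Flight 2 lands earlier by 7 hours 4 minutes.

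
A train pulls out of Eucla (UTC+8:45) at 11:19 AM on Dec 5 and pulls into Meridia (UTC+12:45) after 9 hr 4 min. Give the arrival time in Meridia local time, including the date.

12:23 AM on December 6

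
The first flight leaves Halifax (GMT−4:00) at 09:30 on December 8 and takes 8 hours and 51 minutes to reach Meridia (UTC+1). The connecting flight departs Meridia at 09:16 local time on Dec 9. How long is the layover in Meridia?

9 hours 55 minutes

Convert departure to UTC: 09:30 + 4:00 = 13:30 UTC on Dec 8.
Add 8 hours 51 minutes flight time → 22:21 UTC.
Meridia is UTC+1:00, so local arrival = 22:21 + 1:00 = 23:21 on Dec 8.
Layover = 09:16 − 23:21 (+1 day) = 9 hours 55 minutes.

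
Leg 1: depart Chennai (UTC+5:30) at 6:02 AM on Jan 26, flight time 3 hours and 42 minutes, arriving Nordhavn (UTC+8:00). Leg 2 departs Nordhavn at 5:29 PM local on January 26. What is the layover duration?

5 hours 15 minutes

Convert departure to UTC: 6:02 AM − 5:30 = 12:32 AM UTC on Jan 26.
Add 3 hours 42 minutes flight time → 4:14 AM UTC.
Nordhavn is UTC+8:00, so local arrival = 4:14 AM + 8:00 = 12:14 PM on Jan 26.
Layover = 5:29 PM − 12:14 PM = 5 hours 15 minutes.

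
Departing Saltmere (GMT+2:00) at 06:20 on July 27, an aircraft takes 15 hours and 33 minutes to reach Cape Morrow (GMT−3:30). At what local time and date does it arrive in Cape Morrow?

Cape Morrow is 5:30 behind Saltmere.
After 15 hours 33 minutes it is 21:53 in Saltmere.
Shift by the zone difference: 21:53 − 5:30 = 16:23 on Jul 27 in Cape Morrow.

16:23 on July 27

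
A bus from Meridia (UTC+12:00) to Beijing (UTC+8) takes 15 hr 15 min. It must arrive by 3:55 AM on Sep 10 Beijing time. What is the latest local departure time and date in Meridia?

Target arrival in UTC: 3:55 AM − 8:00 = 7:55 PM on Sep 9.
Subtract 15 hours 15 minutes → departure 4:40 AM UTC on Sep 9.
Meridia is UTC+12:00: 4:40 AM + 12:00 = 4:40 PM on Sep 9.

4:40 PM on September 9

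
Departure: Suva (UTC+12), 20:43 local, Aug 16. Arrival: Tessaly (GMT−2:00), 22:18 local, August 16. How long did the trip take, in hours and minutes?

15 hours 35 minutes

Tessaly is 14:00 behind Suva.
Clock-face elapsed time (ignoring zones) is 1 hour 35 minutes.
Actual elapsed = 1 hour 35 minutes + 14:00 = 15 hours 35 minutes.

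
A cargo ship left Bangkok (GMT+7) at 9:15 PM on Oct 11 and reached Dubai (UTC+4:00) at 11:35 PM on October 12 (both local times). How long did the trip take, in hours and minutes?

29 hours 20 minutes

Departure in UTC: 9:15 PM − 7:00 = 2:15 PM on Oct 11.
Arrival in UTC: 11:35 PM − 4:00 = 7:35 PM on Oct 12.
Elapsed = 7:35 PM − 2:15 PM (+1 day) = 29 hours 20 minutes.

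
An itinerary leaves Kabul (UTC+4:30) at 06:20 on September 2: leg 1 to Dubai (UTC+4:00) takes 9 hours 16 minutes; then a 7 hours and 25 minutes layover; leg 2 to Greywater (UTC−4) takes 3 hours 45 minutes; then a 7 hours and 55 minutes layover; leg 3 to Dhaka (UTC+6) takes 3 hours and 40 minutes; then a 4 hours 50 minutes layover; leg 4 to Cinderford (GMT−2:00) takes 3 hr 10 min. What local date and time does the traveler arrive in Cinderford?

15:51 on Sep 3

Convert departure to UTC: 06:20 − 4:30 = 01:50 UTC on Sep 2.
Add 9 hours 16 minutes leg 1 → 11:06 UTC.
Add 7 hours and 25 minutes layover in Dubai → 18:31 UTC.
Add 3 hours 45 minutes leg 2 → 22:16 UTC.
Add 7 hours 55 minutes layover in Greywater → 06:11 UTC (Sep 3).
Add 3 hours and 40 minutes leg 3 → 09:51 UTC.
Add 4 hours 50 minutes layover in Dhaka → 14:41 UTC.
Add 3 hours 10 minutes leg 4 → 17:51 UTC.
Cinderford is UTC−2:00, so local arrival = 17:51 − 2:00 = 15:51 on Sep 3.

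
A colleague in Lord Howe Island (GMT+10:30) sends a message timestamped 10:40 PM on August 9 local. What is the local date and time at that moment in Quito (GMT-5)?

7:10 AM on August 9

In UTC: 10:40 PM − 10:30 = 12:10 PM on Aug 9.
Quito is UTC−5:00: 12:10 PM − 5:00 = 7:10 AM on Aug 9.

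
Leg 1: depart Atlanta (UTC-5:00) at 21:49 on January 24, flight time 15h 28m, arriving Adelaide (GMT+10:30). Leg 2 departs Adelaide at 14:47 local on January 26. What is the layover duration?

10 hours

Convert departure to UTC: 21:49 + 5:00 = 02:49 UTC on Jan 25.
Add 15 hours 28 minutes flight time → 18:17 UTC.
Adelaide is UTC+10:30, so local arrival = 18:17 + 10:30 = 04:47 on Jan 26.
Layover = 14:47 − 04:47 = 10 hours.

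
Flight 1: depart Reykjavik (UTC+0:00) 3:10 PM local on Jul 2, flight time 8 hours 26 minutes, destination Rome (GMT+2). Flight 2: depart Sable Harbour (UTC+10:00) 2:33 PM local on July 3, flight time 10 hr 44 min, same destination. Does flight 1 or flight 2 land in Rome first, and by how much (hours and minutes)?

the first, by 15 hours 41 minutes

Flight 1 departs at 3:10 PM UTC (Jul 2).
+8 hours and 26 minutes → arrive 11:36 PM UTC on Jul 2.
Flight 2 in UTC: 2:33 PM − 10:00 = 4:33 AM on Jul 3.
+10 hours and 44 minutes → arrive 3:17 PM UTC on Jul 3.
Flight 1 lands earlier by 15 hours 41 minutes.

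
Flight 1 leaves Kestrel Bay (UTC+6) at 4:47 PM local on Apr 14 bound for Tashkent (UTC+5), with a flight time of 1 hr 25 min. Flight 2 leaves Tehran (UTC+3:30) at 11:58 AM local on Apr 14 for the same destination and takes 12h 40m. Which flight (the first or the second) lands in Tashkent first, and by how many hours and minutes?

the first, by 8 hours 56 minutes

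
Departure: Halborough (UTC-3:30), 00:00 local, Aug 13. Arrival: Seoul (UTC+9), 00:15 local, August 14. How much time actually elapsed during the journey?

Departure in UTC: 00:00 + 3:30 = 03:30 on Aug 13.
Arrival in UTC: 00:15 − 9:00 = 15:15 on Aug 13.
Elapsed = 15:15 − 03:30 = 11 hours 45 minutes.

11 hours 45 minutes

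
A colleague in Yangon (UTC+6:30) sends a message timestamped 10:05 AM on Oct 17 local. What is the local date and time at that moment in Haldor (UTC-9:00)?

In UTC: 10:05 AM − 6:30 = 3:35 AM on Oct 17.
Haldor is UTC−9:00: 3:35 AM − 9:00 = 6:35 PM on Oct 16.

6:35 PM on October 16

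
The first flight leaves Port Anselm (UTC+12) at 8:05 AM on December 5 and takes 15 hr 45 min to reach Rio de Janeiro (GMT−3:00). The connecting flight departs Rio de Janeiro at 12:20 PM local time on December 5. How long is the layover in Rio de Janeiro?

Convert departure to UTC: 8:05 AM − 12:00 = 8:05 PM UTC on Dec 4.
Add 15 hours and 45 minutes flight time → 11:50 AM UTC (Dec 5).
Rio de Janeiro is UTC−3:00, so local arrival = 11:50 AM − 3:00 = 8:50 AM on Dec 5.
Layover = 12:20 PM − 8:50 AM = 3 hours 30 minutes.

3 hours 30 minutes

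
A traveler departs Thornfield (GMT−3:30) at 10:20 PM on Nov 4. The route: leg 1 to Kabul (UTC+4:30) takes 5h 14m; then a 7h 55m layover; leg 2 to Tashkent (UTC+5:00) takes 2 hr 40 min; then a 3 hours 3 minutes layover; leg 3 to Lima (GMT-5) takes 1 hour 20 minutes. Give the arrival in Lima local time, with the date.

Convert departure to UTC: 10:20 PM + 3:30 = 1:50 AM UTC on Nov 5.
Add 5 hours 14 minutes leg 1 → 7:04 AM UTC.
Add 7 hours and 55 minutes layover in Kabul → 2:59 PM UTC.
Add 2 hours 40 minutes leg 2 → 5:39 PM UTC.
Add 3 hours 3 minutes layover in Tashkent → 8:42 PM UTC.
Add 1 hour 20 minutes leg 3 → 10:02 PM UTC.
Lima is UTC−5:00, so local arrival = 10:02 PM − 5:00 = 5:02 PM on Nov 5.

5:02 PM on November 5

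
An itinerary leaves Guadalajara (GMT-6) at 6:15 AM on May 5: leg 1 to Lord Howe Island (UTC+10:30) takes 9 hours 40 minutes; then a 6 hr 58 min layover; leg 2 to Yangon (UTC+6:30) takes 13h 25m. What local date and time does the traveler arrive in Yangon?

Convert departure to UTC: 6:15 AM + 6:00 = 12:15 PM UTC on May 5.
Add 9 hours and 40 minutes leg 1 → 9:55 PM UTC.
Add 6 hours and 58 minutes layover in Lord Howe Island → 4:53 AM UTC (May 6).
Add 13 hours and 25 minutes leg 2 → 6:18 PM UTC.
Yangon is UTC+6:30, so local arrival = 6:18 PM + 6:30 = 12:48 AM on May 7.

12:48 AM on May 7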